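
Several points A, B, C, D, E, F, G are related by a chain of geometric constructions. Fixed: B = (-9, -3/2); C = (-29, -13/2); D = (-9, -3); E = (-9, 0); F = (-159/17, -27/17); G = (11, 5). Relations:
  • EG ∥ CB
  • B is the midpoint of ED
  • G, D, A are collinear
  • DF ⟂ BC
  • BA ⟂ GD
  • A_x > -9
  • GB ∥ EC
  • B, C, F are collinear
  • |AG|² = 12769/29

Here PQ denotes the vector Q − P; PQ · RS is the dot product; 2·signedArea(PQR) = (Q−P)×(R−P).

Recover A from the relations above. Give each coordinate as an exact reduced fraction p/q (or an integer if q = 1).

A = (-246/29, -81/29)

1. A_x = -246/29  [G, D, A are collinear ∩ BA ⟂ GD]
2. A_y = -81/29  [G, D, A are collinear ∩ BA ⟂ GD]
   → A = (-246/29, -81/29)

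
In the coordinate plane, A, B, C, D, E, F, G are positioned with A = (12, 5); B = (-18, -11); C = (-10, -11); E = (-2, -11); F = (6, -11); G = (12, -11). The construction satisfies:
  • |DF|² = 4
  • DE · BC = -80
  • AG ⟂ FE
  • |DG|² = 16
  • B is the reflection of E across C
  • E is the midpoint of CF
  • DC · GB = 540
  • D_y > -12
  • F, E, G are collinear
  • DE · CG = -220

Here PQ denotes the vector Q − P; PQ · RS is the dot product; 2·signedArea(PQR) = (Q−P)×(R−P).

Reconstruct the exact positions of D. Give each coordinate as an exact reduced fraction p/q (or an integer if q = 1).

1. D_x = 8  [DE · BC = -80]
2. D_y = -11  [|DF|² = 4]
   → D = (8, -11)

D = (8, -11)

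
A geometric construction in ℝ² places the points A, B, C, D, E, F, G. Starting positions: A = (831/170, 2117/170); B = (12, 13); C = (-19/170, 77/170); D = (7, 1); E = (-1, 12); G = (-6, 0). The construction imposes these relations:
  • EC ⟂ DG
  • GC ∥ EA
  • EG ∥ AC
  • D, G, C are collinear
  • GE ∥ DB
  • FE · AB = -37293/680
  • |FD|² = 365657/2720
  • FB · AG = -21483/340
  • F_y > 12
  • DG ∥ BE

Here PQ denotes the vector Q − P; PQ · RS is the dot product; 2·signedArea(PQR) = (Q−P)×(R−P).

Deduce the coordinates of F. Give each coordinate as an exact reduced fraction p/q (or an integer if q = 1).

F = (4533/680, 8561/680)

1. F_x = 4533/680  [FB · AG = -21483/340 ∩ FE · AB = -37293/680]
2. F_y = 8561/680  [FB · AG = -21483/340 ∩ FE · AB = -37293/680]
   → F = (4533/680, 8561/680)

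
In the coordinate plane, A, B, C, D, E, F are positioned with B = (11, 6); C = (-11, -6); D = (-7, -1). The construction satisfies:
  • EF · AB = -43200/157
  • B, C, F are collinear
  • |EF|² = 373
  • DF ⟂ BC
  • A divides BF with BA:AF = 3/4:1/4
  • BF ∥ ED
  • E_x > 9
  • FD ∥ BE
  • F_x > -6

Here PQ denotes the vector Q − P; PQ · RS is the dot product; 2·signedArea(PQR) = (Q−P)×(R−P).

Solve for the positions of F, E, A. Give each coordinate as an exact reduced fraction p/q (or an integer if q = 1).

1. F_x = -913/157  [B, C, F are collinear ∩ DF ⟂ BC]
2. F_y = -498/157  [B, C, F are collinear ∩ DF ⟂ BC]
   → F = (-913/157, -498/157)
3. E_x = 1541/157  [BF ∥ ED ∩ FD ∥ BE]
4. E_y = 1283/157  [BF ∥ ED ∩ FD ∥ BE]
   → E = (1541/157, 1283/157)
5. A_x = -253/157  [A divides BF with BA:AF = 3/4:1/4]
6. A_y = -138/157  [A divides BF with BA:AF = 3/4:1/4]
   → A = (-253/157, -138/157)

A = (-253/157, -138/157)
E = (1541/157, 1283/157)
F = (-913/157, -498/157)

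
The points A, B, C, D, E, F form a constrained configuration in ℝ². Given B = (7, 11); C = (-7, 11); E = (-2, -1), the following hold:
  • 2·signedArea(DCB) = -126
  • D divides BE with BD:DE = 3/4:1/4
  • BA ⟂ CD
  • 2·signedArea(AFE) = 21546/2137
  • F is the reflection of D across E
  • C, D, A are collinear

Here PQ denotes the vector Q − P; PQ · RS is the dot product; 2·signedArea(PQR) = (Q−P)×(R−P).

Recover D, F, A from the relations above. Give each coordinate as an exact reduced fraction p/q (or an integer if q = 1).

A = (-3185/2137, 8891/2137)
D = (1/4, 2)
F = (-17/4, -4)

1. D_x = 1/4  [D divides BE with BD:DE = 3/4:1/4]
2. D_y = 2  [D divides BE with BD:DE = 3/4:1/4]
   → D = (1/4, 2)
3. F_x = -17/4  [F is the reflection of D across E]
4. F_y = -4  [F is the reflection of D across E]
   → F = (-17/4, -4)
5. A_x = -3185/2137  [C, D, A are collinear ∩ BA ⟂ CD]
6. A_y = 8891/2137  [C, D, A are collinear ∩ BA ⟂ CD]
   → A = (-3185/2137, 8891/2137)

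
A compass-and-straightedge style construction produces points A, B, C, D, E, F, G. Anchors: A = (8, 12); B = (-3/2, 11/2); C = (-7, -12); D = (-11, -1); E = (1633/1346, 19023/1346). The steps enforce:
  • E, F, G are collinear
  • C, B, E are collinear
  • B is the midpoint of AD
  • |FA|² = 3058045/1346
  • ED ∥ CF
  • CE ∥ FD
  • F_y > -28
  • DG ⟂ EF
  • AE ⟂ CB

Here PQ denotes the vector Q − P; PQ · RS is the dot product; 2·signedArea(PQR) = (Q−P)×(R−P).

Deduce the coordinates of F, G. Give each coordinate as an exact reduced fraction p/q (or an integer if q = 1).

1. F_x = -25861/1346  [CE ∥ FD ∩ ED ∥ CF]
2. F_y = -36521/1346  [CE ∥ FD ∩ ED ∥ CF]
   → F = (-25861/1346, -36521/1346)
3. G_x = -6920536693/960263993  [E, F, G are collinear ∩ DG ⟂ EF]
4. G_y = -5526434821/1920527986  [E, F, G are collinear ∩ DG ⟂ EF]
   → G = (-6920536693/960263993, -5526434821/1920527986)

F = (-25861/1346, -36521/1346)
G = (-6920536693/960263993, -5526434821/1920527986)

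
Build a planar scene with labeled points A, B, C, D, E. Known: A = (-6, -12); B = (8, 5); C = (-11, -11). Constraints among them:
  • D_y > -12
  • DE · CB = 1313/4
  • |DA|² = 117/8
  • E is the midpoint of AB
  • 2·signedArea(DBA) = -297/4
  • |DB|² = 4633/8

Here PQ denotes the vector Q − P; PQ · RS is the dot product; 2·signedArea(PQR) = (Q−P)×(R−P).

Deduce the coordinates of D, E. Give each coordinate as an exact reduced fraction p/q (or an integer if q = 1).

1. E_x = 1  [E is the midpoint of AB]
2. E_y = -7/2  [E is the midpoint of AB]
   → E = (1, -7/2)
3. D_x = -39/4  [2·signedArea(DBA) = -297/4 ∩ DE · CB = 1313/4]
4. D_y = -45/4  [2·signedArea(DBA) = -297/4 ∩ DE · CB = 1313/4]
   → D = (-39/4, -45/4)

D = (-39/4, -45/4)
E = (1, -7/2)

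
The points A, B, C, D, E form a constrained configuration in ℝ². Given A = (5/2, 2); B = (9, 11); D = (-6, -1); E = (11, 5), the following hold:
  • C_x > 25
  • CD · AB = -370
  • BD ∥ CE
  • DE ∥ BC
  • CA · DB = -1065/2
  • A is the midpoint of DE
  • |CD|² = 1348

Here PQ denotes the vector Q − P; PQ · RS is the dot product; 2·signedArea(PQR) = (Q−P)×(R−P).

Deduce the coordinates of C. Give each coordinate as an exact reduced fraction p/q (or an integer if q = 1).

C = (26, 17)

1. C_x = 26  [BD ∥ CE ∩ DE ∥ BC]
2. C_y = 17  [BD ∥ CE ∩ DE ∥ BC]
   → C = (26, 17)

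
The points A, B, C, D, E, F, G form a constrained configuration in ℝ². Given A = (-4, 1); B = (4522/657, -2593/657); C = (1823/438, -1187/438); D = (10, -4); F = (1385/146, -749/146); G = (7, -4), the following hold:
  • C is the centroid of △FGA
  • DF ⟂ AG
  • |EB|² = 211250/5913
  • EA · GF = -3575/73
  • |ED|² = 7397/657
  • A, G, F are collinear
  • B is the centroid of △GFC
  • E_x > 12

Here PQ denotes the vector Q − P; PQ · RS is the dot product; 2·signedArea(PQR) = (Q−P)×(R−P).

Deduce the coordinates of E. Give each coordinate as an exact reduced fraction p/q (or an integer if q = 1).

E = (2699/219, -1406/219)

1. E_x = 2699/219  [line -363/146·x + 165/146·y + 5533/146 = 0 ∩ |EB|² = 211250/5913]
2. E_y = -1406/219  [line -363/146·x + 165/146·y + 5533/146 = 0 ∩ |EB|² = 211250/5913]
   → E = (2699/219, -1406/219)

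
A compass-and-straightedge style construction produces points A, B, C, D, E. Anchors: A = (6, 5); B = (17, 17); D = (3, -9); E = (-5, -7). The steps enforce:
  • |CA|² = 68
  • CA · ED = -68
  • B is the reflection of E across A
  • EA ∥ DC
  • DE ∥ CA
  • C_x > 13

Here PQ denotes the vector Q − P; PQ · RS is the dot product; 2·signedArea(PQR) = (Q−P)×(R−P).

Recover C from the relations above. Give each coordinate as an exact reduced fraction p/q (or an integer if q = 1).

1. C_x = 14  [DE ∥ CA ∩ EA ∥ DC]
2. C_y = 3  [DE ∥ CA ∩ EA ∥ DC]
   → C = (14, 3)

C = (14, 3)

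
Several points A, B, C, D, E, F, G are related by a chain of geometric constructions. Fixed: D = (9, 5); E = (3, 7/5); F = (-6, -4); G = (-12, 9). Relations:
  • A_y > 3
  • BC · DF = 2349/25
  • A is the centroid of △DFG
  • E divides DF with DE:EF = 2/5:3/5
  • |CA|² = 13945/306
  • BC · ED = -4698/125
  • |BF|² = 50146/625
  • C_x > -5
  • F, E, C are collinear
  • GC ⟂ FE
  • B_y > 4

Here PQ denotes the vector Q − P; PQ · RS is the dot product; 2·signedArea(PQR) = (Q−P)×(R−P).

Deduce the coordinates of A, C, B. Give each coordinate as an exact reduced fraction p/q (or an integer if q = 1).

A = (-3, 10/3)
B = (-3, 111/25)
C = (-159/34, -109/34)

1. A_x = -3  [A is the centroid of △DFG]
2. A_y = 10/3  [A is the centroid of △DFG]
   → A = (-3, 10/3)
3. C_x = -159/34  [F, E, C are collinear ∩ GC ⟂ FE]
4. C_y = -109/34  [F, E, C are collinear ∩ GC ⟂ FE]
   → C = (-159/34, -109/34)
5. B_x = -3  [line 15·x + 9·y + 126/25 = 0 ∩ |BF|² = 50146/625]
6. B_y = 111/25  [line 15·x + 9·y + 126/25 = 0 ∩ |BF|² = 50146/625]
   → B = (-3, 111/25)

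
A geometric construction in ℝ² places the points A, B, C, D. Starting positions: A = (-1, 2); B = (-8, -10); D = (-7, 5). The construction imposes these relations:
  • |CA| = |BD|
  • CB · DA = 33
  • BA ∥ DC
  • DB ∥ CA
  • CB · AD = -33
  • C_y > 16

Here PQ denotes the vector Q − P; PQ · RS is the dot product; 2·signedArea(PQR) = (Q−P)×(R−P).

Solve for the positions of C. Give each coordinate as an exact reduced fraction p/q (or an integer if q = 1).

C = (0, 17)

1. C_x = 0  [DB ∥ CA ∩ BA ∥ DC]
2. C_y = 17  [DB ∥ CA ∩ BA ∥ DC]
   → C = (0, 17)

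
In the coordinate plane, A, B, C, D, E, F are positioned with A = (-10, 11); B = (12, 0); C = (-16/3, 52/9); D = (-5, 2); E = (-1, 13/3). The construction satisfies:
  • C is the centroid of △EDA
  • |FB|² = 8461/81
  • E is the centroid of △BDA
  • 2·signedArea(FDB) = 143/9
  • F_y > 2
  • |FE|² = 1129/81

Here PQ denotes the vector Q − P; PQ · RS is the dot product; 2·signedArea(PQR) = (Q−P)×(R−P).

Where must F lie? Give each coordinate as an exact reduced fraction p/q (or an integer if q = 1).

1. F_x = 2  [line 2·x + 17·y + -359/9 = 0 ∩ |FB|² = 8461/81]
2. F_y = 19/9  [line 2·x + 17·y + -359/9 = 0 ∩ |FB|² = 8461/81]
   → F = (2, 19/9)

F = (2, 19/9)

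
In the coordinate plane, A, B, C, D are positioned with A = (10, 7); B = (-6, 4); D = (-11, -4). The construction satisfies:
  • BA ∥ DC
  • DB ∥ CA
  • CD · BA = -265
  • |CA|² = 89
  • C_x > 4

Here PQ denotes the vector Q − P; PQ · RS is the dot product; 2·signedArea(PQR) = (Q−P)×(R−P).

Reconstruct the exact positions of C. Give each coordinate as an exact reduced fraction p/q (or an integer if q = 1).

1. C_x = 5  [DB ∥ CA ∩ BA ∥ DC]
2. C_y = -1  [DB ∥ CA ∩ BA ∥ DC]
   → C = (5, -1)

C = (5, -1)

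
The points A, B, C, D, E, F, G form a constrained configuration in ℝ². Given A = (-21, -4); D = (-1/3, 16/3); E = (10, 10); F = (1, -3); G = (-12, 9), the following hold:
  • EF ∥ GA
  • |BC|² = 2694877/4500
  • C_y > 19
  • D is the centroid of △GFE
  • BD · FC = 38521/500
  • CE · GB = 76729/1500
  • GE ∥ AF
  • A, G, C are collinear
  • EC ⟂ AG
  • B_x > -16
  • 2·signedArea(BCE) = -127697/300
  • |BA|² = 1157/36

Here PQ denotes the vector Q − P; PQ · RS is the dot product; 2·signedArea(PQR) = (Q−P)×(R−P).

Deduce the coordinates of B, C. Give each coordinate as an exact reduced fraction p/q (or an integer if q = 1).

1. C_x = -1101/250  [A, G, C are collinear ∩ EC ⟂ AG]
2. C_y = 4993/250  [A, G, C are collinear ∩ EC ⟂ AG]
   → C = (-1101/250, 4993/250)
3. B_x = -95/6  [2·signedArea(BCE) = -127697/300 ∩ BD · FC = 38521/500]
4. B_y = -5/3  [2·signedArea(BCE) = -127697/300 ∩ BD · FC = 38521/500]
   → B = (-95/6, -5/3)

B = (-95/6, -5/3)
C = (-1101/250, 4993/250)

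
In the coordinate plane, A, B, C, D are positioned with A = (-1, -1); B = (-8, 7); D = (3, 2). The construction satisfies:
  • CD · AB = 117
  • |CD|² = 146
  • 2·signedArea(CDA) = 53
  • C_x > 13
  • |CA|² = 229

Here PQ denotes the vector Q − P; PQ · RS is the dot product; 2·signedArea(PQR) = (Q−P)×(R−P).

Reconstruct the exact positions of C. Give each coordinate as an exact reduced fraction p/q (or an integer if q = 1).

1. C_x = 14  [2·signedArea(CDA) = 53 ∩ CD · AB = 117]
2. C_y = -3  [2·signedArea(CDA) = 53 ∩ CD · AB = 117]
   → C = (14, -3)

C = (14, -3)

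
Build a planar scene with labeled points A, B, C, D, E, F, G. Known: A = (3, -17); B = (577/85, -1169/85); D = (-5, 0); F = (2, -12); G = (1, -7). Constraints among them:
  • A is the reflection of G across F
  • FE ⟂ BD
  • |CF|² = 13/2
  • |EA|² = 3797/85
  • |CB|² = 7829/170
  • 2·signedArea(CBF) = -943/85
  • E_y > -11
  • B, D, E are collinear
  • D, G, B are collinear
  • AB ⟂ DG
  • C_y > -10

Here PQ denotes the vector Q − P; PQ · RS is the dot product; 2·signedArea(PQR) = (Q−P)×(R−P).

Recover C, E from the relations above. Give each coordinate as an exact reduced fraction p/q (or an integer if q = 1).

C = (3/2, -19/2)
E = (331/85, -882/85)

1. C_x = 3/2  [line -149/85·x + -407/85·y + -3643/85 = 0 ∩ |CF|² = 13/2]
2. C_y = -19/2  [line -149/85·x + -407/85·y + -3643/85 = 0 ∩ |CF|² = 13/2]
   → C = (3/2, -19/2)
3. E_x = 331/85  [B, D, E are collinear ∩ FE ⟂ BD]
4. E_y = -882/85  [B, D, E are collinear ∩ FE ⟂ BD]
   → E = (331/85, -882/85)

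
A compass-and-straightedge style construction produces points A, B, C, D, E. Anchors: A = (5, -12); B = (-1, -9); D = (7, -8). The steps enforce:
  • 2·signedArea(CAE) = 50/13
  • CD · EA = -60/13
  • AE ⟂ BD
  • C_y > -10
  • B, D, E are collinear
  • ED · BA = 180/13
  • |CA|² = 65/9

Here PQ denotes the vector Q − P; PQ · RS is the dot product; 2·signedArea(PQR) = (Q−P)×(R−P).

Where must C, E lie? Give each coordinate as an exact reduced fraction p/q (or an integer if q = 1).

C = (11/3, -29/3)
E = (59/13, -108/13)

1. E_x = 59/13  [B, D, E are collinear ∩ AE ⟂ BD]
2. E_y = -108/13  [B, D, E are collinear ∩ AE ⟂ BD]
   → E = (59/13, -108/13)
3. C_x = 11/3  [CD · EA = -60/13 ∩ 2·signedArea(CAE) = 50/13]
4. C_y = -29/3  [CD · EA = -60/13 ∩ 2·signedArea(CAE) = 50/13]
   → C = (11/3, -29/3)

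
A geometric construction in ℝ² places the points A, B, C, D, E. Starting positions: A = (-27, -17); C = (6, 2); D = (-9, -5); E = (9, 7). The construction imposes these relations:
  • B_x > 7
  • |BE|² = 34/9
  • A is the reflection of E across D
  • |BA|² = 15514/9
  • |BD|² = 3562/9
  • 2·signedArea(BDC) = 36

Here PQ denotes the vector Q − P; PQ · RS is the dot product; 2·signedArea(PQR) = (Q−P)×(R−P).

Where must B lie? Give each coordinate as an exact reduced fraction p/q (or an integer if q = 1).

B = (8, 16/3)

1. B_x = 8  [line -7·x + 15·y + -24 = 0 ∩ |BA|² = 15514/9]
2. B_y = 16/3  [line -7·x + 15·y + -24 = 0 ∩ |BA|² = 15514/9]
   → B = (8, 16/3)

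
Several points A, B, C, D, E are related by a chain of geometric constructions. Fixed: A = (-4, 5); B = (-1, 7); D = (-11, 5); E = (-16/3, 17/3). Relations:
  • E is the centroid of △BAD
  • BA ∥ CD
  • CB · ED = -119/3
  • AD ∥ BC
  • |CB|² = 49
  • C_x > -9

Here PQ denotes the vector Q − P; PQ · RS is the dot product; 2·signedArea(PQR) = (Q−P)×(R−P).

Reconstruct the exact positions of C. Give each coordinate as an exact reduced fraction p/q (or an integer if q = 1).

1. C_x = -8  [BA ∥ CD ∩ AD ∥ BC]
2. C_y = 7  [BA ∥ CD ∩ AD ∥ BC]
   → C = (-8, 7)

C = (-8, 7)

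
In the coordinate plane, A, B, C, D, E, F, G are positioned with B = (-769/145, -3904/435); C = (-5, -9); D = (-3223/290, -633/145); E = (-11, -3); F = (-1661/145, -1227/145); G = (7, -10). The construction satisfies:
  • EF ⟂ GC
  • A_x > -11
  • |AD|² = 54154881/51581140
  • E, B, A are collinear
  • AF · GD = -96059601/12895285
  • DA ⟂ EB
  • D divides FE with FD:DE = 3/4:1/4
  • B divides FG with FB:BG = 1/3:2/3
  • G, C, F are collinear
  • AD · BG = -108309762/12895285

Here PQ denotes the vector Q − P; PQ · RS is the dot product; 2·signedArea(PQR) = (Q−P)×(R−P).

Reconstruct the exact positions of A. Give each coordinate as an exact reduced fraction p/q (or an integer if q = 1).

1. A_x = -133752509/12895285  [E, B, A are collinear ∩ DA ⟂ EB]
2. A_y = -47176788/12895285  [E, B, A are collinear ∩ DA ⟂ EB]
   → A = (-133752509/12895285, -47176788/12895285)

A = (-133752509/12895285, -47176788/12895285)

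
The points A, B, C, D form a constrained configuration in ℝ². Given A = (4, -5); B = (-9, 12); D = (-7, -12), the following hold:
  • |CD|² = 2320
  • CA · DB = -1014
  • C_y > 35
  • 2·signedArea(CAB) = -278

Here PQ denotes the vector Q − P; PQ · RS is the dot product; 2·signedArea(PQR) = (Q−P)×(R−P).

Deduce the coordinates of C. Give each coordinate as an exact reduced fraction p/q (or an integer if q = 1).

C = (-11, 36)

1. C_x = -11  [2·signedArea(CAB) = -278 ∩ CA · DB = -1014]
2. C_y = 36  [2·signedArea(CAB) = -278 ∩ CA · DB = -1014]
   → C = (-11, 36)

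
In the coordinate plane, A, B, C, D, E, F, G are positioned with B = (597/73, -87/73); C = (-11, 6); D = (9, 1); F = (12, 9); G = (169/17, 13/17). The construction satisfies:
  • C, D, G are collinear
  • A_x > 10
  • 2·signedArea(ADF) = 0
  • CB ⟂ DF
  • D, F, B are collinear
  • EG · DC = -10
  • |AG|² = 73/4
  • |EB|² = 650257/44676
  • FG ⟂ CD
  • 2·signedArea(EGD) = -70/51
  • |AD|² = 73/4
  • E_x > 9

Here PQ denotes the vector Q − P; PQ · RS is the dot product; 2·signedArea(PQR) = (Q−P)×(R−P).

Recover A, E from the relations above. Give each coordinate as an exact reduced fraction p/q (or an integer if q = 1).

A = (21/2, 5)
E = (1001/102, 115/51)

1. A_x = 21/2  [line -8·x + 3·y + 69 = 0 ∩ |AG|² = 73/4]
2. A_y = 5  [line -8·x + 3·y + 69 = 0 ∩ |AG|² = 73/4]
   → A = (21/2, 5)
3. E_x = 1001/102  [EG · DC = -10 ∩ 2·signedArea(EGD) = -70/51]
4. E_y = 115/51  [EG · DC = -10 ∩ 2·signedArea(EGD) = -70/51]
   → E = (1001/102, 115/51)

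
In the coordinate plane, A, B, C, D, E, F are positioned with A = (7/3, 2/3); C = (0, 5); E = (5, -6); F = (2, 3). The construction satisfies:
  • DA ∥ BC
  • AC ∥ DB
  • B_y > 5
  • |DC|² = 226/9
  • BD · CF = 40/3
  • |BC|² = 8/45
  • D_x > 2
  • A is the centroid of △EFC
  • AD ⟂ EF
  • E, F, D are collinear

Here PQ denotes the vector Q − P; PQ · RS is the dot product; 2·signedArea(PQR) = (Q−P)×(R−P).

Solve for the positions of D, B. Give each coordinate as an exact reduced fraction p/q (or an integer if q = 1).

B = (2/5, 77/15)
D = (41/15, 4/5)

1. D_x = 41/15  [E, F, D are collinear ∩ AD ⟂ EF]
2. D_y = 4/5  [E, F, D are collinear ∩ AD ⟂ EF]
   → D = (41/15, 4/5)
3. B_x = 2/5  [DA ∥ BC ∩ AC ∥ DB]
4. B_y = 77/15  [DA ∥ BC ∩ AC ∥ DB]
   → B = (2/5, 77/15)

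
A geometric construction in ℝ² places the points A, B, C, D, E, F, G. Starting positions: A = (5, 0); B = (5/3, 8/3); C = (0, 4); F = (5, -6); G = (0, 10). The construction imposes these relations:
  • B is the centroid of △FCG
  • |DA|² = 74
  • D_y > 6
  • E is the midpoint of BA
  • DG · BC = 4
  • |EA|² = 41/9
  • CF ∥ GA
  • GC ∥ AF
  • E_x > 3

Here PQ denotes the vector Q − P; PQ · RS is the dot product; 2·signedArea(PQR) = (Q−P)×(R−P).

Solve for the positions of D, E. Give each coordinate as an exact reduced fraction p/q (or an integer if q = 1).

D = (0, 7)
E = (10/3, 4/3)

1. D_x = 0  [line 5/3·x + -4/3·y + 28/3 = 0 ∩ |DA|² = 74]
2. D_y = 7  [line 5/3·x + -4/3·y + 28/3 = 0 ∩ |DA|² = 74]
   → D = (0, 7)
3. E_x = 10/3  [E is the midpoint of BA]
4. E_y = 4/3  [E is the midpoint of BA]
   → E = (10/3, 4/3)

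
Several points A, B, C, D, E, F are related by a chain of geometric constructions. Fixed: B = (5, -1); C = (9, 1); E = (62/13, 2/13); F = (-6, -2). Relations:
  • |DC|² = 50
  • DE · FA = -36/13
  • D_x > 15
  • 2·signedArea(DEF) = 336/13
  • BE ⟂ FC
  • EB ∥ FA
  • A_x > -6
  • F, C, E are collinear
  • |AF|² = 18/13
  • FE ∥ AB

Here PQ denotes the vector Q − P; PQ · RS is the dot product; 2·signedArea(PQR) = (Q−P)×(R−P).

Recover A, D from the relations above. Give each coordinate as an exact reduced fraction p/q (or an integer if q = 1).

A = (-75/13, -41/13)
D = (16, 0)

1. A_x = -75/13  [FE ∥ AB ∩ EB ∥ FA]
2. A_y = -41/13  [FE ∥ AB ∩ EB ∥ FA]
   → A = (-75/13, -41/13)
3. D_x = 16  [line -3/13·x + 15/13·y + 48/13 = 0 ∩ |DC|² = 50]
4. D_y = 0  [line -3/13·x + 15/13·y + 48/13 = 0 ∩ |DC|² = 50]
   → D = (16, 0)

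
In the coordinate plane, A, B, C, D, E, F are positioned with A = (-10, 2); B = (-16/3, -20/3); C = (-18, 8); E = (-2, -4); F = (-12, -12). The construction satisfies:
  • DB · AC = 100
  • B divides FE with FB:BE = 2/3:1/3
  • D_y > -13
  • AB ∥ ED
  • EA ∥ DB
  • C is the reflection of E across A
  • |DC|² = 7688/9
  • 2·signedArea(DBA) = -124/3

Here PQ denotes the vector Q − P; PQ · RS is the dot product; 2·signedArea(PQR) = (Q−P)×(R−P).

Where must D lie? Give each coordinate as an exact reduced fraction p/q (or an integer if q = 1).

1. D_x = 8/3  [EA ∥ DB ∩ AB ∥ ED]
2. D_y = -38/3  [EA ∥ DB ∩ AB ∥ ED]
   → D = (8/3, -38/3)

D = (8/3, -38/3)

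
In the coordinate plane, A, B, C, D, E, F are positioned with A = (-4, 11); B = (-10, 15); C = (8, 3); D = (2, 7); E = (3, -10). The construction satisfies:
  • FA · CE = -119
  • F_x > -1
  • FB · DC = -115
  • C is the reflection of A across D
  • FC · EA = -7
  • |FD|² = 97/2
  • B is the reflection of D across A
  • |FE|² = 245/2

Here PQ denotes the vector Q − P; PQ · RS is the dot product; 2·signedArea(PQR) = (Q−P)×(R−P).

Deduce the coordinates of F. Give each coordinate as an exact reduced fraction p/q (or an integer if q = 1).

F = (-1/2, 1/2)

1. F_x = -1/2  [FA · CE = -119 ∩ FB · DC = -115]
2. F_y = 1/2  [FA · CE = -119 ∩ FB · DC = -115]
   → F = (-1/2, 1/2)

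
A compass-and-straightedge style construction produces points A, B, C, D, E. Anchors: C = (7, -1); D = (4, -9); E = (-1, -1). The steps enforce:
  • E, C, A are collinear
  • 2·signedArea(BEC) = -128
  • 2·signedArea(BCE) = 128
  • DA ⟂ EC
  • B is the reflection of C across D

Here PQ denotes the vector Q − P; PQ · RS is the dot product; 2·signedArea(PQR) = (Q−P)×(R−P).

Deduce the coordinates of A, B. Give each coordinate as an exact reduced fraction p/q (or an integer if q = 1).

A = (4, -1)
B = (1, -17)

1. A_x = 4  [E, C, A are collinear ∩ DA ⟂ EC]
2. A_y = -1  [E, C, A are collinear ∩ DA ⟂ EC]
   → A = (4, -1)
3. B_x = 1  [B is the reflection of C across D]
4. B_y = -17  [B is the reflection of C across D]
   → B = (1, -17)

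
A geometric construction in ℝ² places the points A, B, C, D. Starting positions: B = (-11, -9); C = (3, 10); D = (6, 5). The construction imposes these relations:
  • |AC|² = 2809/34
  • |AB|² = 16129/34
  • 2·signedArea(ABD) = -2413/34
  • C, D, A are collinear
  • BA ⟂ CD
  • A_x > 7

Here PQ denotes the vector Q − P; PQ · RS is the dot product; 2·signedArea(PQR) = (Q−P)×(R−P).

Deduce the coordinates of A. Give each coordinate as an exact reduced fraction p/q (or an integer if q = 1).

1. A_x = 261/34  [C, D, A are collinear ∩ BA ⟂ CD]
2. A_y = 75/34  [C, D, A are collinear ∩ BA ⟂ CD]
   → A = (261/34, 75/34)

A = (261/34, 75/34)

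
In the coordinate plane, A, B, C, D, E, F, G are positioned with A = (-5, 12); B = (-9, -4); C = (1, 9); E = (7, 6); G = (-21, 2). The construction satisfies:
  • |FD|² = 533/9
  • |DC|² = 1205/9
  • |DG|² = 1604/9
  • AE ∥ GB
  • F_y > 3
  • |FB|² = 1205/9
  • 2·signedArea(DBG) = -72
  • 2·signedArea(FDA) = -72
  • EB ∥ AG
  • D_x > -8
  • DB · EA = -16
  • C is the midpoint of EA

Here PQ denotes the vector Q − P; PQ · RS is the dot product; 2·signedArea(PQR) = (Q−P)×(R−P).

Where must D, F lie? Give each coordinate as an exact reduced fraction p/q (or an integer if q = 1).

1. D_x = -23/3  [2·signedArea(DBG) = -72 ∩ DB · EA = -16]
2. D_y = 4/3  [2·signedArea(DBG) = -72 ∩ DB · EA = -16]
   → D = (-23/3, 4/3)
3. F_x = -1/3  [line -32/3·x + 8/3·y + -40/3 = 0 ∩ |FB|² = 1205/9]
4. F_y = 11/3  [line -32/3·x + 8/3·y + -40/3 = 0 ∩ |FB|² = 1205/9]
   → F = (-1/3, 11/3)

D = (-23/3, 4/3)
F = (-1/3, 11/3)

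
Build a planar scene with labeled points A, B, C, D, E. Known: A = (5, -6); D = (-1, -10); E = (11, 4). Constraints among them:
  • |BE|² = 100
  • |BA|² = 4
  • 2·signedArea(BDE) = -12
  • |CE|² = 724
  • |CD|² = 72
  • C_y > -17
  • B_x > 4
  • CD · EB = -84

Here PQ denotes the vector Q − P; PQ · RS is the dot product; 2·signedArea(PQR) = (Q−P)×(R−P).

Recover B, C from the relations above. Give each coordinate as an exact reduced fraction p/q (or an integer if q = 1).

B = (5, -4)
C = (-7, -16)

1. B_x = 5  [line -14·x + 12·y + 118 = 0 ∩ |BA|² = 4]
2. B_y = -4  [line -14·x + 12·y + 118 = 0 ∩ |BA|² = 4]
   → B = (5, -4)
3. C_x = -7  [line 6·x + 8·y + 170 = 0 ∩ |CD|² = 72]
4. C_y = -16  [line 6·x + 8·y + 170 = 0 ∩ |CD|² = 72]
   → C = (-7, -16)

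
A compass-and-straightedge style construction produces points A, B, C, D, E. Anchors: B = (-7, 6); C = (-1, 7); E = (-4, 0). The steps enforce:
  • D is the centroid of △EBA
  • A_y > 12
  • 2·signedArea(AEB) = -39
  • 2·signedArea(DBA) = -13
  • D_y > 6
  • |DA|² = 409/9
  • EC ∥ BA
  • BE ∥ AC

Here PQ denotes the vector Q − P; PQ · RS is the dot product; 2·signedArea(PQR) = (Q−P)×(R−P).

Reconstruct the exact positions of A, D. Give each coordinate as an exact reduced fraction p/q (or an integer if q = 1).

A = (-4, 13)
D = (-5, 19/3)

1. A_x = -4  [BE ∥ AC ∩ EC ∥ BA]
2. A_y = 13  [BE ∥ AC ∩ EC ∥ BA]
   → A = (-4, 13)
3. D_x = -5  [D is the centroid of △EBA]
4. D_y = 19/3  [D is the centroid of △EBA]
   → D = (-5, 19/3)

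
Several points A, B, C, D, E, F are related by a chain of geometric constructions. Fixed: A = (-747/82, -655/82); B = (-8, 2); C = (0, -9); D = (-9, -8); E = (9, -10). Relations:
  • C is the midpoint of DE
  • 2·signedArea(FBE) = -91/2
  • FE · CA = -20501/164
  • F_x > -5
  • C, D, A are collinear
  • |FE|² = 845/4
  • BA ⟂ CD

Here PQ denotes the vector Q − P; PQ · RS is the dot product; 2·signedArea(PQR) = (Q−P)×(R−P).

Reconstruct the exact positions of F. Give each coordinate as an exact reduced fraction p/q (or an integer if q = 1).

1. F_x = -4  [FE · CA = -20501/164 ∩ 2·signedArea(FBE) = -91/2]
2. F_y = -7/2  [FE · CA = -20501/164 ∩ 2·signedArea(FBE) = -91/2]
   → F = (-4, -7/2)

F = (-4, -7/2)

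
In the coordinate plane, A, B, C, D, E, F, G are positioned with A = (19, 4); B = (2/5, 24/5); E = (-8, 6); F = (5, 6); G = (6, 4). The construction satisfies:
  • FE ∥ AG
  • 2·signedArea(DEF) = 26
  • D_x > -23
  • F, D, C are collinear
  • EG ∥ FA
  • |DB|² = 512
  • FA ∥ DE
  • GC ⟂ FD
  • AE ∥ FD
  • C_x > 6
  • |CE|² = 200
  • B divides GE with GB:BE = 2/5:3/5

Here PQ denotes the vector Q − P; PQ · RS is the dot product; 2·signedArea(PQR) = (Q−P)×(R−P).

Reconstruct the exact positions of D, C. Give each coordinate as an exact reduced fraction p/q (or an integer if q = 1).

C = (4502/733, 4336/733)
D = (-22, 8)

1. D_x = -22  [FA ∥ DE ∩ AE ∥ FD]
2. D_y = 8  [FA ∥ DE ∩ AE ∥ FD]
   → D = (-22, 8)
3. C_x = 4502/733  [F, D, C are collinear ∩ GC ⟂ FD]
4. C_y = 4336/733  [F, D, C are collinear ∩ GC ⟂ FD]
   → C = (4502/733, 4336/733)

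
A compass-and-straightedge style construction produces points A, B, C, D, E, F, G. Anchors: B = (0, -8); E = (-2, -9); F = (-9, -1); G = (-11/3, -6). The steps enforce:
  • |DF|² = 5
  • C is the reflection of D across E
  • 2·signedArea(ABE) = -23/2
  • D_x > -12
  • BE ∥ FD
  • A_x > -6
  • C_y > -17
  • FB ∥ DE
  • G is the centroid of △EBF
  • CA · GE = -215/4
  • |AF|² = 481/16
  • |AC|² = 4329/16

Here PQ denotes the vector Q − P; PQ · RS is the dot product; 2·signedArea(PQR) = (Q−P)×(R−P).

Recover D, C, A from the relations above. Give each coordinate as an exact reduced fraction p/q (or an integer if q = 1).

A = (-5, -19/4)
C = (7, -16)
D = (-11, -2)

1. D_x = -11  [FB ∥ DE ∩ BE ∥ FD]
2. D_y = -2  [FB ∥ DE ∩ BE ∥ FD]
   → D = (-11, -2)
3. C_x = 7  [C is the reflection of D across E]
4. C_y = -16  [C is the reflection of D across E]
   → C = (7, -16)
5. A_x = -5  [2·signedArea(ABE) = -23/2 ∩ CA · GE = -215/4]
6. A_y = -19/4  [2·signedArea(ABE) = -23/2 ∩ CA · GE = -215/4]
   → A = (-5, -19/4)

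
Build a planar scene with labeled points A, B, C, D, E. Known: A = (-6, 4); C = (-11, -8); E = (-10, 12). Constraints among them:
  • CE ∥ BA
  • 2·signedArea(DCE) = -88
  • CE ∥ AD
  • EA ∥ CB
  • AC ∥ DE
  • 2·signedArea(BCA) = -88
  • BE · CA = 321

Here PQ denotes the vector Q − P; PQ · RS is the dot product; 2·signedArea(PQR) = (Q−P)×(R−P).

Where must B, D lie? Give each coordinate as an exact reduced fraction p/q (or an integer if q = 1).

B = (-7, -16)
D = (-5, 24)

1. B_x = -7  [CE ∥ BA ∩ EA ∥ CB]
2. B_y = -16  [CE ∥ BA ∩ EA ∥ CB]
   → B = (-7, -16)
3. D_x = -5  [AC ∥ DE ∩ CE ∥ AD]
4. D_y = 24  [AC ∥ DE ∩ CE ∥ AD]
   → D = (-5, 24)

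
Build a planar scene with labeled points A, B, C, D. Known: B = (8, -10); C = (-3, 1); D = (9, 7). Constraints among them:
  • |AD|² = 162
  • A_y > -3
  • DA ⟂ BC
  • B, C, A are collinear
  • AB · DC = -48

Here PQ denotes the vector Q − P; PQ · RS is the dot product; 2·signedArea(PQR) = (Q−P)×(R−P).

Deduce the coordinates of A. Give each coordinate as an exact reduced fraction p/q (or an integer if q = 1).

A = (0, -2)

1. A_x = 0  [B, C, A are collinear ∩ DA ⟂ BC]
2. A_y = -2  [B, C, A are collinear ∩ DA ⟂ BC]
   → A = (0, -2)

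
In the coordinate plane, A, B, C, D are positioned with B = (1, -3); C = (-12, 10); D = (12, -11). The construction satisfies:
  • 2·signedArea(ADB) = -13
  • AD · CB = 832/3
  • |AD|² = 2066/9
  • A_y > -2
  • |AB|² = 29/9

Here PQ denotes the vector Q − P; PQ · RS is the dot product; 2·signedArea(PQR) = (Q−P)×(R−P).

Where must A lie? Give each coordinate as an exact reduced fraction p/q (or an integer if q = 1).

A = (1/3, -4/3)

1. A_x = 1/3  [AD · CB = 832/3 ∩ 2·signedArea(ADB) = -13]
2. A_y = -4/3  [AD · CB = 832/3 ∩ 2·signedArea(ADB) = -13]
   → A = (1/3, -4/3)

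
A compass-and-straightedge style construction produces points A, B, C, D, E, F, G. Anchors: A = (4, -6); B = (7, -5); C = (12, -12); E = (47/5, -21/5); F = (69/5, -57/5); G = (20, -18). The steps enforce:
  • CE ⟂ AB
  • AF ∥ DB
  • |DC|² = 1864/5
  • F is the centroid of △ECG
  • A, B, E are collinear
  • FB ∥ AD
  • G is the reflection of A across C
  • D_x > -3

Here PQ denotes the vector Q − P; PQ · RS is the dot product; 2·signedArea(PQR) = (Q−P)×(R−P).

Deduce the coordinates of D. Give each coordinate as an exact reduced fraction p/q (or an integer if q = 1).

1. D_x = -14/5  [AF ∥ DB ∩ FB ∥ AD]
2. D_y = 2/5  [AF ∥ DB ∩ FB ∥ AD]
   → D = (-14/5, 2/5)

D = (-14/5, 2/5)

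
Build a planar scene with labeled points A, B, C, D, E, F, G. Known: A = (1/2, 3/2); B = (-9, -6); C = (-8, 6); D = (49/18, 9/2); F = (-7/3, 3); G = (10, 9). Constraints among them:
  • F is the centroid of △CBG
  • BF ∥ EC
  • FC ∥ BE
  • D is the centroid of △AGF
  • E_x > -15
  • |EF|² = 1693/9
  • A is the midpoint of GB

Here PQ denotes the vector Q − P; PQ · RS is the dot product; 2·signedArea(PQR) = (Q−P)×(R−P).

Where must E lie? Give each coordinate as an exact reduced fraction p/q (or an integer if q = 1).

E = (-44/3, -3)

1. E_x = -44/3  [BF ∥ EC ∩ FC ∥ BE]
2. E_y = -3  [BF ∥ EC ∩ FC ∥ BE]
   → E = (-44/3, -3)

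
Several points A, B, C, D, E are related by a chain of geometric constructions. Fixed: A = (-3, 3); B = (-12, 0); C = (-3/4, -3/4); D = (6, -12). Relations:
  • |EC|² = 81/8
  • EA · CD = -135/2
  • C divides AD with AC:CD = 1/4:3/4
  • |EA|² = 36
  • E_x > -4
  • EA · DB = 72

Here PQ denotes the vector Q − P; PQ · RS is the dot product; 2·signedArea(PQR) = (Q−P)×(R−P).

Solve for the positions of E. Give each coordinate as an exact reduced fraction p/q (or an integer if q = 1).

1. E_x = -3  [EA · CD = -135/2 ∩ EA · DB = 72]
2. E_y = -3  [EA · CD = -135/2 ∩ EA · DB = 72]
   → E = (-3, -3)

E = (-3, -3)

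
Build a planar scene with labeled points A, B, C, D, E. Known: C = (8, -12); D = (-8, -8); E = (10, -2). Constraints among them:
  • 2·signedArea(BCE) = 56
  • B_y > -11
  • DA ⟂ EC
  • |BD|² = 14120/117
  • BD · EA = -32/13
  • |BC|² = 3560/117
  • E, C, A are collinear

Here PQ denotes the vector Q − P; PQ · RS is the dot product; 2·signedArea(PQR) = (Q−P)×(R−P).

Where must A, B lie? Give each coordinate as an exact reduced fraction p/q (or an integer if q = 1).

A = (106/13, -146/13)
B = (106/39, -406/39)

1. A_x = 106/13  [E, C, A are collinear ∩ DA ⟂ EC]
2. A_y = -146/13  [E, C, A are collinear ∩ DA ⟂ EC]
   → A = (106/13, -146/13)
3. B_x = 106/39  [BD · EA = -32/13 ∩ 2·signedArea(BCE) = 56]
4. B_y = -406/39  [BD · EA = -32/13 ∩ 2·signedArea(BCE) = 56]
   → B = (106/39, -406/39)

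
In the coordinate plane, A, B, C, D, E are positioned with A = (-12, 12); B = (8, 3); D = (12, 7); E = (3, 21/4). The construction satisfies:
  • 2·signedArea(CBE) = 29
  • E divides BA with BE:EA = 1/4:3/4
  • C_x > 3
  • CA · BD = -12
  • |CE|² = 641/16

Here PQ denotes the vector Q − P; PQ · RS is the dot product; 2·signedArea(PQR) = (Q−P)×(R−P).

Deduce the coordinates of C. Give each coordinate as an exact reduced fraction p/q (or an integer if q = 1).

C = (4, -1)

1. C_x = 4  [CA · BD = -12 ∩ 2·signedArea(CBE) = 29]
2. C_y = -1  [CA · BD = -12 ∩ 2·signedArea(CBE) = 29]
   → C = (4, -1)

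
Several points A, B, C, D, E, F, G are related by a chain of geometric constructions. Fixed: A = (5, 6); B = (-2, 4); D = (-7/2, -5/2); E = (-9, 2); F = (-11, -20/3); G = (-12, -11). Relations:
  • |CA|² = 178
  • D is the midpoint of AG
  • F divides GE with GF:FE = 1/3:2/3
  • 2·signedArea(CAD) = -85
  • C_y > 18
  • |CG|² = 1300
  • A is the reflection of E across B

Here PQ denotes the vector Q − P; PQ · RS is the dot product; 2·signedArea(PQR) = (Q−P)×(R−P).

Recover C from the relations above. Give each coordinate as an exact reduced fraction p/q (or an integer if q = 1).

C = (8, 19)

1. C_x = 8  [line 17/2·x + -17/2·y + 187/2 = 0 ∩ |CA|² = 178]
2. C_y = 19  [line 17/2·x + -17/2·y + 187/2 = 0 ∩ |CA|² = 178]
   → C = (8, 19)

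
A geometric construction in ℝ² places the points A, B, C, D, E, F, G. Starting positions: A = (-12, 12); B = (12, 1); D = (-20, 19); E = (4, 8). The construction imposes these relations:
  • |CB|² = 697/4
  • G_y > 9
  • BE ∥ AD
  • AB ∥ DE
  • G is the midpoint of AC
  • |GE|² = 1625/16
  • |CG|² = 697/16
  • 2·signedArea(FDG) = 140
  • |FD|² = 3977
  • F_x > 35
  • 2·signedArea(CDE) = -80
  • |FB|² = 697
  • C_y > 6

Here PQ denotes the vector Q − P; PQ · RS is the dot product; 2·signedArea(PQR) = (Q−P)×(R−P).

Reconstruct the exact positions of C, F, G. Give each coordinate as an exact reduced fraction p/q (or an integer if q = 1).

C = (0, 13/2)
F = (36, -10)
G = (-6, 37/4)

1. C_x = 0  [line 11·x + 24·y + -156 = 0 ∩ |CB|² = 697/4]
2. C_y = 13/2  [line 11·x + 24·y + -156 = 0 ∩ |CB|² = 697/4]
   → C = (0, 13/2)
3. G_x = -6  [G is the midpoint of AC]
4. G_y = 37/4  [G is the midpoint of AC]
   → G = (-6, 37/4)
5. F_x = 36  [line 39/4·x + 14·y + -211 = 0 ∩ |FB|² = 697]
6. F_y = -10  [line 39/4·x + 14·y + -211 = 0 ∩ |FB|² = 697]
   → F = (36, -10)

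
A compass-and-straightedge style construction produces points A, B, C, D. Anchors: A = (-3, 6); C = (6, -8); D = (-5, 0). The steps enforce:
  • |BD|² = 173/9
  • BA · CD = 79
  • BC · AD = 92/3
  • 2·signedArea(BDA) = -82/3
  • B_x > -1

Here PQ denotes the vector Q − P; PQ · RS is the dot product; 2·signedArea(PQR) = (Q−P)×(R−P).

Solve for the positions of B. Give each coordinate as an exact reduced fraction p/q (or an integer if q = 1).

B = (-2/3, -2/3)

1. B_x = -2/3  [BA · CD = 79 ∩ 2·signedArea(BDA) = -82/3]
2. B_y = -2/3  [BA · CD = 79 ∩ 2·signedArea(BDA) = -82/3]
   → B = (-2/3, -2/3)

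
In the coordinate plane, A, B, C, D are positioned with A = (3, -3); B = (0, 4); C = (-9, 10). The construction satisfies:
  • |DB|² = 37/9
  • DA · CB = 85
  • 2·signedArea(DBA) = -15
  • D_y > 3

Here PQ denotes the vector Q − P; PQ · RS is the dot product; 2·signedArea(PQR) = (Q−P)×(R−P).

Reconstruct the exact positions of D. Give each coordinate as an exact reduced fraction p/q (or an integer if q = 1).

D = (-2, 11/3)

1. D_x = -2  [2·signedArea(DBA) = -15 ∩ DA · CB = 85]
2. D_y = 11/3  [2·signedArea(DBA) = -15 ∩ DA · CB = 85]
   → D = (-2, 11/3)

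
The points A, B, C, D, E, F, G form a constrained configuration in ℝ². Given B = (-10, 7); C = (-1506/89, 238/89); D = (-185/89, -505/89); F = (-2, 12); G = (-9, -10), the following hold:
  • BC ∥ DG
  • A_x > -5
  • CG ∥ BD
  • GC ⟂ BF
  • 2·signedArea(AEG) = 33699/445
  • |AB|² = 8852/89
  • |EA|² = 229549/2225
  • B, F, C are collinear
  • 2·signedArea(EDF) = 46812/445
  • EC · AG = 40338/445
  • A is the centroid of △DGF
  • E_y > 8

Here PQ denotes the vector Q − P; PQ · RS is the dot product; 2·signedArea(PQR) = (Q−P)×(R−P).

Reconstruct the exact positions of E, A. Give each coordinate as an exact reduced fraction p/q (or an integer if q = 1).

1. A_x = -388/89  [A is the centroid of △DGF]
2. A_y = -109/89  [A is the centroid of △DGF]
   → A = (-388/89, -109/89)
3. E_x = -3546/445  [EC · AG = 40338/445 ∩ 2·signedArea(AEG) = 33699/445]
4. E_y = 736/89  [EC · AG = 40338/445 ∩ 2·signedArea(AEG) = 33699/445]
   → E = (-3546/445, 736/89)

A = (-388/89, -109/89)
E = (-3546/445, 736/89)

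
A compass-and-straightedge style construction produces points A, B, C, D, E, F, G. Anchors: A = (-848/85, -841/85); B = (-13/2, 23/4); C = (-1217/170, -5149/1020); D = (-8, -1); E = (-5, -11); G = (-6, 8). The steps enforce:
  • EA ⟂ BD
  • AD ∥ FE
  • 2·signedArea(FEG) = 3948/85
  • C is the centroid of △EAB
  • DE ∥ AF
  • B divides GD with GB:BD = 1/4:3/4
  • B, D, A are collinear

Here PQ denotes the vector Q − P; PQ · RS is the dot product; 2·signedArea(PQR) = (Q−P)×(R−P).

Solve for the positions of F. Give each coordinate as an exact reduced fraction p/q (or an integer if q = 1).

1. F_x = -593/85  [AD ∥ FE ∩ DE ∥ AF]
2. F_y = -1691/85  [AD ∥ FE ∩ DE ∥ AF]
   → F = (-593/85, -1691/85)

F = (-593/85, -1691/85)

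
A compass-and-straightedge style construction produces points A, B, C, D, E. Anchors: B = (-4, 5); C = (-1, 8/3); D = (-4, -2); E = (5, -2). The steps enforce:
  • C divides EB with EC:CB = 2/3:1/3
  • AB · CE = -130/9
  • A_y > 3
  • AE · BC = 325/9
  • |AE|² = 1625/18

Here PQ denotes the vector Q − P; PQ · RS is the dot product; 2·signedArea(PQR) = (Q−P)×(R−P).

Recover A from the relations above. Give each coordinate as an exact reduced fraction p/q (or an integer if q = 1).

1. A_x = -5/2  [line -3·x + 7/3·y + -148/9 = 0 ∩ |AE|² = 1625/18]
2. A_y = 23/6  [line -3·x + 7/3·y + -148/9 = 0 ∩ |AE|² = 1625/18]
   → A = (-5/2, 23/6)

A = (-5/2, 23/6)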